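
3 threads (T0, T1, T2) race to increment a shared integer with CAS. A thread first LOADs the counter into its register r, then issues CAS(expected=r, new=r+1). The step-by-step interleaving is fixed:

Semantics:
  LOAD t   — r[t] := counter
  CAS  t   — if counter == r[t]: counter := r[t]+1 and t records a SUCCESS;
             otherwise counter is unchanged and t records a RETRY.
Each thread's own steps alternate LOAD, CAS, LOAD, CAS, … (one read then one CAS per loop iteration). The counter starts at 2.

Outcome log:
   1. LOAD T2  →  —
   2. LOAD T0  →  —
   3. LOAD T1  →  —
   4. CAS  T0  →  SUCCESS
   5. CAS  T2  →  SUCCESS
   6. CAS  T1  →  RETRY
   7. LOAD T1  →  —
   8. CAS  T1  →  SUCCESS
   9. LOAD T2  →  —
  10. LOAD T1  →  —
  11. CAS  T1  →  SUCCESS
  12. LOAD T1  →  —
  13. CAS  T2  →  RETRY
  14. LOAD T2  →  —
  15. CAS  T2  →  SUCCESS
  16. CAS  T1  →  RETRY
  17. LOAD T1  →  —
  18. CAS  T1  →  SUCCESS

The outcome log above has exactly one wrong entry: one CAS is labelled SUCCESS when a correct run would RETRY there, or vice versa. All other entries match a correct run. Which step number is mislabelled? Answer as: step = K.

step = 5

Re-executing:
   1) LOAD T2:  M=2  r_T2=2
   2) LOAD T0:  M=2  r_T0=2
   3) LOAD T1:  M=2  r_T1=2
   4) CAS  T0:  M=3  r_T0=2 ✓
   5) CAS  T2:  M=3  r_T2=2 ✗
   6) CAS  T1:  M=3  r_T1=2 ✗
   7) LOAD T1:  M=3  r_T1=3
   8) CAS  T1:  M=4  r_T1=3 ✓
   9) LOAD T2:  M=4  r_T2=4
  10) LOAD T1:  M=4  r_T1=4
  11) CAS  T1:  M=5  r_T1=4 ✓
  12) LOAD T1:  M=5  r_T1=5
  13) CAS  T2:  M=5  r_T2=4 ✗
  14) LOAD T2:  M=5  r_T2=5
  15) CAS  T2:  M=6  r_T2=5 ✓
  16) CAS  T1:  M=6  r_T1=5 ✗
  17) LOAD T1:  M=6  r_T1=6
  18) CAS  T1:  M=7  r_T1=6 ✓
Log disagrees first at step 5.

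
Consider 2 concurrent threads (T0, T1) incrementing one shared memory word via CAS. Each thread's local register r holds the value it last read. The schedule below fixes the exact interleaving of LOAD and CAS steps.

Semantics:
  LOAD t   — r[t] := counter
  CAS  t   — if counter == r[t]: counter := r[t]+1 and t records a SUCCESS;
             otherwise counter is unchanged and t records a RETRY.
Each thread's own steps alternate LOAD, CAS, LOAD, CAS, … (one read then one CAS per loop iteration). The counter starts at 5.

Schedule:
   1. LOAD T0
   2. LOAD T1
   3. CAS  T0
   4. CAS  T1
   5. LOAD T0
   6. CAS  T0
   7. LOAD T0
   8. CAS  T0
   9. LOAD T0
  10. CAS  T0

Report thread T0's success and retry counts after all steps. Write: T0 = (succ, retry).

T0 = (4, 0)

T0 LOAD — after: cnt=5, r=5 — load
T1 LOAD — after: cnt=5, r=5 — load
T0 CAS — after: cnt=6, r=5 — ok
T1 CAS — after: cnt=6, r=5 — retry
T0 LOAD — after: cnt=6, r=6 — load
T0 CAS — after: cnt=7, r=6 — ok
T0 LOAD — after: cnt=7, r=7 — load
T0 CAS — after: cnt=8, r=7 — ok
T0 LOAD — after: cnt=8, r=8 — load
T0 CAS — after: cnt=9, r=8 — ok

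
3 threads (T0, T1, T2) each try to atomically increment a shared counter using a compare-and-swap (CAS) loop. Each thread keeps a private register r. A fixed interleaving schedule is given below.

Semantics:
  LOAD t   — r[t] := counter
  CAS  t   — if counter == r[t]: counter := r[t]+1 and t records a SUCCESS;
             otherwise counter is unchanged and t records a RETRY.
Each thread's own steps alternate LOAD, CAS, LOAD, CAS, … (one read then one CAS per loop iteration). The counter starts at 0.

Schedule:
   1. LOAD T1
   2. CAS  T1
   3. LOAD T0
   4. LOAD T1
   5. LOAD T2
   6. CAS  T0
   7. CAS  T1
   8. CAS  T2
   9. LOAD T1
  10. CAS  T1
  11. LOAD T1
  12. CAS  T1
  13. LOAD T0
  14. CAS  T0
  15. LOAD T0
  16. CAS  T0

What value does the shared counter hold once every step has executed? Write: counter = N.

counter = 6

   1) LOAD T1:  M=0  r_T1=0
   2) CAS  T1:  M=1  r_T1=0 ✓
   3) LOAD T0:  M=1  r_T0=1
   4) LOAD T1:  M=1  r_T1=1
   5) LOAD T2:  M=1  r_T2=1
   6) CAS  T0:  M=2  r_T0=1 ✓
   7) CAS  T1:  M=2  r_T1=1 ✗
   8) CAS  T2:  M=2  r_T2=1 ✗
   9) LOAD T1:  M=2  r_T1=2
  10) CAS  T1:  M=3  r_T1=2 ✓
  11) LOAD T1:  M=3  r_T1=3
  12) CAS  T1:  M=4  r_T1=3 ✓
  13) LOAD T0:  M=4  r_T0=4
  14) CAS  T0:  M=5  r_T0=4 ✓
  15) LOAD T0:  M=5  r_T0=5
  16) CAS  T0:  M=6  r_T0=5 ✓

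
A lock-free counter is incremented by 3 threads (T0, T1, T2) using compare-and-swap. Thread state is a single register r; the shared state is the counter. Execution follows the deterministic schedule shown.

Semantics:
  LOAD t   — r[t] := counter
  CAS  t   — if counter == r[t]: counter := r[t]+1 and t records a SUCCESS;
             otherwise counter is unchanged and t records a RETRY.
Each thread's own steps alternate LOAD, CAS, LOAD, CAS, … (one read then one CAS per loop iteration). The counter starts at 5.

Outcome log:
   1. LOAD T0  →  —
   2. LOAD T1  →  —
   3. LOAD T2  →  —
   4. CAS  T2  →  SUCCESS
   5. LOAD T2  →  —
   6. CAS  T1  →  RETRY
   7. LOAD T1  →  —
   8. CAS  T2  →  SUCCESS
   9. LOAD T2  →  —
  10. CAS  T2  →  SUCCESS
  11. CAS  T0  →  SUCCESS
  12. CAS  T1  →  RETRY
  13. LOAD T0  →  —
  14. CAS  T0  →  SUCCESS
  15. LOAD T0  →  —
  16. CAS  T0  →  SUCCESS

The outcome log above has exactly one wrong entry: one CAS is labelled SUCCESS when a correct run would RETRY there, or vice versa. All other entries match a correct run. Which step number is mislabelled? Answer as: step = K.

step = 11

Reference trace:
   1) LOAD T0:  M=5  r_T0=5
   2) LOAD T1:  M=5  r_T1=5
   3) LOAD T2:  M=5  r_T2=5
   4) CAS  T2:  M=6  r_T2=5 ✓
   5) LOAD T2:  M=6  r_T2=6
   6) CAS  T1:  M=6  r_T1=5 ✗
   7) LOAD T1:  M=6  r_T1=6
   8) CAS  T2:  M=7  r_T2=6 ✓
   9) LOAD T2:  M=7  r_T2=7
  10) CAS  T2:  M=8  r_T2=7 ✓
  11) CAS  T0:  M=8  r_T0=5 ✗
  12) CAS  T1:  M=8  r_T1=6 ✗
  13) LOAD T0:  M=8  r_T0=8
  14) CAS  T0:  M=9  r_T0=8 ✓
  15) LOAD T0:  M=9  r_T0=9
  16) CAS  T0:  M=10  r_T0=9 ✓
Log disagrees first at step 11.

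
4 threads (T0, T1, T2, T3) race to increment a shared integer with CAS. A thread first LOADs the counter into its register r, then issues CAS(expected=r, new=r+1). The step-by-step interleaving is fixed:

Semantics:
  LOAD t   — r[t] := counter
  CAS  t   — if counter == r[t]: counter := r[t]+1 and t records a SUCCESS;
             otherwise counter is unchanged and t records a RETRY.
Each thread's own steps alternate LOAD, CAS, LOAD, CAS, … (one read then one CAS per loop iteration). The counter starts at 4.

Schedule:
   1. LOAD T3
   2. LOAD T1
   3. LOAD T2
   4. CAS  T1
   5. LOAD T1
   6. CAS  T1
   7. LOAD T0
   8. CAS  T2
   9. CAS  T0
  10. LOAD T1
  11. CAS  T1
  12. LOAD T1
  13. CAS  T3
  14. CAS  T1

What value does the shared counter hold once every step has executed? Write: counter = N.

counter = 9

   1) LOAD T3:  M=4  r_T3=4
   2) LOAD T1:  M=4  r_T1=4
   3) LOAD T2:  M=4  r_T2=4
   4) CAS  T1:  M=5  r_T1=4 ✓
   5) LOAD T1:  M=5  r_T1=5
   6) CAS  T1:  M=6  r_T1=5 ✓
   7) LOAD T0:  M=6  r_T0=6
   8) CAS  T2:  M=6  r_T2=4 ✗
   9) CAS  T0:  M=7  r_T0=6 ✓
  10) LOAD T1:  M=7  r_T1=7
  11) CAS  T1:  M=8  r_T1=7 ✓
  12) LOAD T1:  M=8  r_T1=8
  13) CAS  T3:  M=8  r_T3=4 ✗
  14) CAS  T1:  M=9  r_T1=8 ✓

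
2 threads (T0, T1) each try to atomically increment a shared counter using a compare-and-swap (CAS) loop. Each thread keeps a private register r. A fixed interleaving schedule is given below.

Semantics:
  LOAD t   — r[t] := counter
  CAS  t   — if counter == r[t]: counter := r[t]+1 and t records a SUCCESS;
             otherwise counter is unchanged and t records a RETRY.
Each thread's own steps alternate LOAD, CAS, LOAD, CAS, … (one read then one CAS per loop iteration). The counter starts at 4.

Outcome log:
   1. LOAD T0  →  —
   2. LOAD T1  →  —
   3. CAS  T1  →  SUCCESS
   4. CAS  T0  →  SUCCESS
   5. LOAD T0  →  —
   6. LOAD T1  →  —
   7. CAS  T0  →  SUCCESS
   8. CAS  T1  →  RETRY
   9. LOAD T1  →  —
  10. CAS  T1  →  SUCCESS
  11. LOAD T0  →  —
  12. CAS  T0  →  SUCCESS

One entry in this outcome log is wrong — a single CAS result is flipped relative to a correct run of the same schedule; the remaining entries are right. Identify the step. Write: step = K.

Reference trace:
   1) LOAD T0:  M=4  r_T0=4
   2) LOAD T1:  M=4  r_T1=4
   3) CAS  T1:  M=5  r_T1=4 ✓
   4) CAS  T0:  M=5  r_T0=4 ✗
   5) LOAD T0:  M=5  r_T0=5
   6) LOAD T1:  M=5  r_T1=5
   7) CAS  T0:  M=6  r_T0=5 ✓
   8) CAS  T1:  M=6  r_T1=5 ✗
   9) LOAD T1:  M=6  r_T1=6
  10) CAS  T1:  M=7  r_T1=6 ✓
  11) LOAD T0:  M=7  r_T0=7
  12) CAS  T0:  M=8  r_T0=7 ✓
Flip is step 4.

step = 4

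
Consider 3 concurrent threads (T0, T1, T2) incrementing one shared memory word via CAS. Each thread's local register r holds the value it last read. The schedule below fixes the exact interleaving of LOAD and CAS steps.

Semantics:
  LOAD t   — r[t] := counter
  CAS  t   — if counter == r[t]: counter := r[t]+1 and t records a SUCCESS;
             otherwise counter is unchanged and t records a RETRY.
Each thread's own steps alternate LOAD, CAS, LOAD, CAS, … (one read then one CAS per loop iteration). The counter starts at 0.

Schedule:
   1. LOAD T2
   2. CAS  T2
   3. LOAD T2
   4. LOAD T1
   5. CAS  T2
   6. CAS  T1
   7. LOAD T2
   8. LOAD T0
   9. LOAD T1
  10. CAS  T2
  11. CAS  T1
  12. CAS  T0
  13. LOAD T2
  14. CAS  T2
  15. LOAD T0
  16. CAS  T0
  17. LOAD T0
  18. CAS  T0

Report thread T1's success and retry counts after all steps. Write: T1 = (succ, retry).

T1 = (0, 2)

[1] T2.load  rd  (counter 0, T2.r 0)
[2] T2.cas  hit  (counter 1, T2.r 0)
[3] T2.load  rd  (counter 1, T2.r 1)
[4] T1.load  rd  (counter 1, T1.r 1)
[5] T2.cas  hit  (counter 2, T2.r 1)
[6] T1.cas  miss  (counter 2, T1.r 1)
[7] T2.load  rd  (counter 2, T2.r 2)
[8] T0.load  rd  (counter 2, T0.r 2)
[9] T1.load  rd  (counter 2, T1.r 2)
[10] T2.cas  hit  (counter 3, T2.r 2)
[11] T1.cas  miss  (counter 3, T1.r 2)
[12] T0.cas  miss  (counter 3, T0.r 2)
[13] T2.load  rd  (counter 3, T2.r 3)
[14] T2.cas  hit  (counter 4, T2.r 3)
[15] T0.load  rd  (counter 4, T0.r 4)
[16] T0.cas  hit  (counter 5, T0.r 4)
[17] T0.load  rd  (counter 5, T0.r 5)
[18] T0.cas  hit  (counter 6, T0.r 5)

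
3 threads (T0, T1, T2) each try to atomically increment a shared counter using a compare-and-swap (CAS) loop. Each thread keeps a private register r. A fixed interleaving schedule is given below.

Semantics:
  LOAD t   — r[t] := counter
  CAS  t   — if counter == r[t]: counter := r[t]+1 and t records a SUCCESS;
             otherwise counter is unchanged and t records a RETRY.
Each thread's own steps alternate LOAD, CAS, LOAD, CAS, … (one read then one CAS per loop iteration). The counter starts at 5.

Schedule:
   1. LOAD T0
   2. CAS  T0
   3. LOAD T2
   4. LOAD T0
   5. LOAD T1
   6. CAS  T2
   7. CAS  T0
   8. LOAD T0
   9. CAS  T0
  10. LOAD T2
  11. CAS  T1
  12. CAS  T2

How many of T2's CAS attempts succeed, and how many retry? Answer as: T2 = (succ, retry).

T2 = (2, 0)

1. LOAD T0 → mem=5 r[T0]=5 [LOAD]
2. CAS T0 → mem=6 r[T0]=5 [OK]
3. LOAD T2 → mem=6 r[T2]=6 [LOAD]
4. LOAD T0 → mem=6 r[T0]=6 [LOAD]
5. LOAD T1 → mem=6 r[T1]=6 [LOAD]
6. CAS T2 → mem=7 r[T2]=6 [OK]
7. CAS T0 → mem=7 r[T0]=6 [RETRY]
8. LOAD T0 → mem=7 r[T0]=7 [LOAD]
9. CAS T0 → mem=8 r[T0]=7 [OK]
10. LOAD T2 → mem=8 r[T2]=8 [LOAD]
11. CAS T1 → mem=8 r[T1]=6 [RETRY]
12. CAS T2 → mem=9 r[T2]=8 [OK]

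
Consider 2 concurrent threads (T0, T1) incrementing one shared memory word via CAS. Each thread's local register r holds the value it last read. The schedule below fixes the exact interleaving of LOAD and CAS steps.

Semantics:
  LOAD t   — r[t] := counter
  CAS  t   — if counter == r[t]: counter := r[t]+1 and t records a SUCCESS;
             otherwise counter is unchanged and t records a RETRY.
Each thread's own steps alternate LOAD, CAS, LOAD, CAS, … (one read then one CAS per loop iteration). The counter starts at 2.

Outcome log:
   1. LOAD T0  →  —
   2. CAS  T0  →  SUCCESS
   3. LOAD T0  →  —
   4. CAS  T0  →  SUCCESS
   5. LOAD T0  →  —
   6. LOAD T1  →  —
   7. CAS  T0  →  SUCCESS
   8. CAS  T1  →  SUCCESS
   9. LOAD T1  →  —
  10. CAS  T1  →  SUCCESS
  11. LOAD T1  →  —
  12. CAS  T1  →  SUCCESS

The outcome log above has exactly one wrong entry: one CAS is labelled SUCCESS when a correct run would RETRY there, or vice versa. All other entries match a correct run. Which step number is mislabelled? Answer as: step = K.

step = 8

Reference trace:
step 1: T0 LOAD ⇒ load; ctr=2 reg=2
step 2: T0 CAS ⇒ ok; ctr=3 reg=2
step 3: T0 LOAD ⇒ load; ctr=3 reg=3
step 4: T0 CAS ⇒ ok; ctr=4 reg=3
step 5: T0 LOAD ⇒ load; ctr=4 reg=4
step 6: T1 LOAD ⇒ load; ctr=4 reg=4
step 7: T0 CAS ⇒ ok; ctr=5 reg=4
step 8: T1 CAS ⇒ retry; ctr=5 reg=4
step 9: T1 LOAD ⇒ load; ctr=5 reg=5
step 10: T1 CAS ⇒ ok; ctr=6 reg=5
step 11: T1 LOAD ⇒ load; ctr=6 reg=6
step 12: T1 CAS ⇒ ok; ctr=7 reg=6
Flip is step 8.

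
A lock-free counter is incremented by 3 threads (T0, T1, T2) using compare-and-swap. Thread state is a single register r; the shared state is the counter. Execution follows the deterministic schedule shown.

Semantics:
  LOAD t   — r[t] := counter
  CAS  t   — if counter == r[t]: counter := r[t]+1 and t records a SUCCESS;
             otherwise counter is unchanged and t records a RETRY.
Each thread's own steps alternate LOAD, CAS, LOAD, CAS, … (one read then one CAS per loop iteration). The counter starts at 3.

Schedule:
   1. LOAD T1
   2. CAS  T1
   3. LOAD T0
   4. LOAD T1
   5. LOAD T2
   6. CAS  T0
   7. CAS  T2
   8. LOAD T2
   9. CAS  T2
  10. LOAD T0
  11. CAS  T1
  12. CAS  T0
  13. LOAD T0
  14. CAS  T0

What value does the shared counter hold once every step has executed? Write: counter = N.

1. LOAD T1 → mem=3 r[T1]=3 [LOAD]
2. CAS T1 → mem=4 r[T1]=3 [OK]
3. LOAD T0 → mem=4 r[T0]=4 [LOAD]
4. LOAD T1 → mem=4 r[T1]=4 [LOAD]
5. LOAD T2 → mem=4 r[T2]=4 [LOAD]
6. CAS T0 → mem=5 r[T0]=4 [OK]
7. CAS T2 → mem=5 r[T2]=4 [RETRY]
8. LOAD T2 → mem=5 r[T2]=5 [LOAD]
9. CAS T2 → mem=6 r[T2]=5 [OK]
10. LOAD T0 → mem=6 r[T0]=6 [LOAD]
11. CAS T1 → mem=6 r[T1]=4 [RETRY]
12. CAS T0 → mem=7 r[T0]=6 [OK]
13. LOAD T0 → mem=7 r[T0]=7 [LOAD]
14. CAS T0 → mem=8 r[T0]=7 [OK]

counter = 8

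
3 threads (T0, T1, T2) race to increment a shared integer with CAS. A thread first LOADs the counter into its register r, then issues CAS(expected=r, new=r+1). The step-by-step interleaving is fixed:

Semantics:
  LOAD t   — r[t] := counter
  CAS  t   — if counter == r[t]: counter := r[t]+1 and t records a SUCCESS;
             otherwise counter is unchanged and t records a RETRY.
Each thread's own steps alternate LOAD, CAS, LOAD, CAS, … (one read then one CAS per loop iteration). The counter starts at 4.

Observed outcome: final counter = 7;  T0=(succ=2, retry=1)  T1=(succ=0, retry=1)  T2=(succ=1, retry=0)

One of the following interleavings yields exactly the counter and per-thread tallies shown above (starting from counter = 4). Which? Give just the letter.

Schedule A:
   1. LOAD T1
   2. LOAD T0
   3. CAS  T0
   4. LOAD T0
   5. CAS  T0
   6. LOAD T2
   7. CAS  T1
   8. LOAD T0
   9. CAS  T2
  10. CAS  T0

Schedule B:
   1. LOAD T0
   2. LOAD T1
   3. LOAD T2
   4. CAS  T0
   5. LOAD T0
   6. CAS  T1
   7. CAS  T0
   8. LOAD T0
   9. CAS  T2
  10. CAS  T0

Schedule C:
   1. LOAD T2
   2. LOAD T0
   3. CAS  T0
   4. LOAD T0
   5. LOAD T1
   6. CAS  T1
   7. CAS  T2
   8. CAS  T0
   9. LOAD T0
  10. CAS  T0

A

Tracing schedule A:
[1] T1.load  rd  (counter 4, T1.r 4)
[2] T0.load  rd  (counter 4, T0.r 4)
[3] T0.cas  hit  (counter 5, T0.r 4)
[4] T0.load  rd  (counter 5, T0.r 5)
[5] T0.cas  hit  (counter 6, T0.r 5)
[6] T2.load  rd  (counter 6, T2.r 6)
[7] T1.cas  miss  (counter 6, T1.r 4)
[8] T0.load  rd  (counter 6, T0.r 6)
[9] T2.cas  hit  (counter 7, T2.r 6)
[10] T0.cas  miss  (counter 7, T0.r 6)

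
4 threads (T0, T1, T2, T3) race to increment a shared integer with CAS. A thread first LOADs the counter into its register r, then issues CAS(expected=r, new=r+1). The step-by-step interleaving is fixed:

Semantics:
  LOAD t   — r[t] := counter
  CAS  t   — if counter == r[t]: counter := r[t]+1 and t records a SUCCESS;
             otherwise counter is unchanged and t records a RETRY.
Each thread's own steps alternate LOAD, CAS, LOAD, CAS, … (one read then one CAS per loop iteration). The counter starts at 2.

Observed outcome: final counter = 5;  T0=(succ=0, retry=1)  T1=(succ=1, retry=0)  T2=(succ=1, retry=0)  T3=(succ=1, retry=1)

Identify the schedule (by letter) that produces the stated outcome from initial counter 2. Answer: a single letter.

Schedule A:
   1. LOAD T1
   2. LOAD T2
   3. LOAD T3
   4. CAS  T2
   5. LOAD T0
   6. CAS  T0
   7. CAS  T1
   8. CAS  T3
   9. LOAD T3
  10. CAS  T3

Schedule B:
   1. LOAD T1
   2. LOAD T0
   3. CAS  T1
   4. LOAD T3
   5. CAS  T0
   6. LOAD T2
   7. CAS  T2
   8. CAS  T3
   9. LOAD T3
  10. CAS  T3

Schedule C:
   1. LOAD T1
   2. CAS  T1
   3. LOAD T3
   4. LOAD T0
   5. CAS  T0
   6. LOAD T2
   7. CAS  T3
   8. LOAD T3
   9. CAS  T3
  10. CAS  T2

B

Tracing schedule B:
   1) LOAD T1:  M=2  r_T1=2
   2) LOAD T0:  M=2  r_T0=2
   3) CAS  T1:  M=3  r_T1=2 ✓
   4) LOAD T3:  M=3  r_T3=3
   5) CAS  T0:  M=3  r_T0=2 ✗
   6) LOAD T2:  M=3  r_T2=3
   7) CAS  T2:  M=4  r_T2=3 ✓
   8) CAS  T3:  M=4  r_T3=3 ✗
   9) LOAD T3:  M=4  r_T3=4
  10) CAS  T3:  M=5  r_T3=4 ✓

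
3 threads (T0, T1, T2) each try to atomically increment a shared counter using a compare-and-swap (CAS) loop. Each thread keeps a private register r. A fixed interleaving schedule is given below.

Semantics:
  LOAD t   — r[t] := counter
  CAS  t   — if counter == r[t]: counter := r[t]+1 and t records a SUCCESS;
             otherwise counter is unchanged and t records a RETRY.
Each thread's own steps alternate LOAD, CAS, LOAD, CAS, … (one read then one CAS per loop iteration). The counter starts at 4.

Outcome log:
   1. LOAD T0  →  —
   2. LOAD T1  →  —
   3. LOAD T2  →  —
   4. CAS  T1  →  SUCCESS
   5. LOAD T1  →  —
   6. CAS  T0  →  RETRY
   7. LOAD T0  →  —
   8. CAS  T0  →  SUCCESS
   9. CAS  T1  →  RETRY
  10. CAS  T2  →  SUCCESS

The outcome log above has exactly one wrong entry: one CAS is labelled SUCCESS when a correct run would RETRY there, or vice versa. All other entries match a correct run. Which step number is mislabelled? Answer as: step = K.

Reference trace:
#1 T0 reads 4
#2 T1 reads 4
#3 T2 reads 4
#4 T1 CAS(4→5) writes; counter now 5
#5 T1 reads 5
#6 T0 CAS(4→5) fails; counter now 5
#7 T0 reads 5
#8 T0 CAS(5→6) writes; counter now 6
#9 T1 CAS(5→6) fails; counter now 6
#10 T2 CAS(4→5) fails; counter now 6
Mismatch at 10.

step = 10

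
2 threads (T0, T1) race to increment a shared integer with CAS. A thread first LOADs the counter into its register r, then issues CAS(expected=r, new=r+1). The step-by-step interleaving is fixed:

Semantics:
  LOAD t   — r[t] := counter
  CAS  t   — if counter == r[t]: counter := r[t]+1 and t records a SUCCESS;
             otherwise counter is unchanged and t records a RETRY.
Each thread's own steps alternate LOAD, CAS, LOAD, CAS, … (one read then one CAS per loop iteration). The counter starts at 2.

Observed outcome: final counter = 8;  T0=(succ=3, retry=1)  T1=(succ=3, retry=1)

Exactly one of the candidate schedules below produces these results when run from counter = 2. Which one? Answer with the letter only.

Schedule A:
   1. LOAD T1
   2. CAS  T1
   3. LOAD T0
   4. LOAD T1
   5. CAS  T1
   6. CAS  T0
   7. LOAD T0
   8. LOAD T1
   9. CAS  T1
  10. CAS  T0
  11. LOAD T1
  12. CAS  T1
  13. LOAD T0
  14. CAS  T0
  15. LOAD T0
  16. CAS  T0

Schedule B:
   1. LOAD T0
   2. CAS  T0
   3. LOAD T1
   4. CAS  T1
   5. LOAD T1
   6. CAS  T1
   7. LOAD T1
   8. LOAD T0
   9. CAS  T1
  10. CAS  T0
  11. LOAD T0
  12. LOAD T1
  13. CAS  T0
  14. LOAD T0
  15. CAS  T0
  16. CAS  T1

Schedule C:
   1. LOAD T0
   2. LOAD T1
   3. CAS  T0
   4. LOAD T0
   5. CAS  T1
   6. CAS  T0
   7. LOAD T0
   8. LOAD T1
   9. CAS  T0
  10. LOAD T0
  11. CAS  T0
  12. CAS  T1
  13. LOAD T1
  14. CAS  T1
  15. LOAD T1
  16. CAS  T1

Simulating candidate B:
1. LOAD T0 → mem=2 r[T0]=2 [LOAD]
2. CAS T0 → mem=3 r[T0]=2 [OK]
3. LOAD T1 → mem=3 r[T1]=3 [LOAD]
4. CAS T1 → mem=4 r[T1]=3 [OK]
5. LOAD T1 → mem=4 r[T1]=4 [LOAD]
6. CAS T1 → mem=5 r[T1]=4 [OK]
7. LOAD T1 → mem=5 r[T1]=5 [LOAD]
8. LOAD T0 → mem=5 r[T0]=5 [LOAD]
9. CAS T1 → mem=6 r[T1]=5 [OK]
10. CAS T0 → mem=6 r[T0]=5 [RETRY]
11. LOAD T0 → mem=6 r[T0]=6 [LOAD]
12. LOAD T1 → mem=6 r[T1]=6 [LOAD]
13. CAS T0 → mem=7 r[T0]=6 [OK]
14. LOAD T0 → mem=7 r[T0]=7 [LOAD]
15. CAS T0 → mem=8 r[T0]=7 [OK]
16. CAS T1 → mem=8 r[T1]=6 [RETRY]

B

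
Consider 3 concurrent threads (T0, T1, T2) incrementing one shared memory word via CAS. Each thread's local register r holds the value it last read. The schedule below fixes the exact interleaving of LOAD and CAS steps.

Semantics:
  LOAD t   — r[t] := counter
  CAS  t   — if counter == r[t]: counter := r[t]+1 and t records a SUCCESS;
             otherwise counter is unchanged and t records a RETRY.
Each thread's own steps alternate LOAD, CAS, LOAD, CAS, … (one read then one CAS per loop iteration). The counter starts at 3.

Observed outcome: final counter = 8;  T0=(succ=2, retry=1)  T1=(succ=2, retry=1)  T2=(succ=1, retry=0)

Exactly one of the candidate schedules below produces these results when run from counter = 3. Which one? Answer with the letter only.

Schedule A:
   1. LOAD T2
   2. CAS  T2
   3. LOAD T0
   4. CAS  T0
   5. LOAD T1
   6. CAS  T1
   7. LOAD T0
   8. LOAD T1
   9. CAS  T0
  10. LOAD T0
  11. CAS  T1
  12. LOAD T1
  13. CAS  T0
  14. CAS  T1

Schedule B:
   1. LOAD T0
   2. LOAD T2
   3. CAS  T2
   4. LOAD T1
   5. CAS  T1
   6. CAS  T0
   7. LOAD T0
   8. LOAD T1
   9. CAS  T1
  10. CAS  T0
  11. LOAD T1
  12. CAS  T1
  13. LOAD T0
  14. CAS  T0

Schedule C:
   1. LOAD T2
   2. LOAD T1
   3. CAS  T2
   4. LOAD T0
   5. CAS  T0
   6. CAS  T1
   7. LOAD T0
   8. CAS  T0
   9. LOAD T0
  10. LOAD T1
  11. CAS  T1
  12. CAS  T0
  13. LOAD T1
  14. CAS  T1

Tracing schedule C:
1. LOAD T2 → mem=3 r[T2]=3 [LOAD]
2. LOAD T1 → mem=3 r[T1]=3 [LOAD]
3. CAS T2 → mem=4 r[T2]=3 [OK]
4. LOAD T0 → mem=4 r[T0]=4 [LOAD]
5. CAS T0 → mem=5 r[T0]=4 [OK]
6. CAS T1 → mem=5 r[T1]=3 [RETRY]
7. LOAD T0 → mem=5 r[T0]=5 [LOAD]
8. CAS T0 → mem=6 r[T0]=5 [OK]
9. LOAD T0 → mem=6 r[T0]=6 [LOAD]
10. LOAD T1 → mem=6 r[T1]=6 [LOAD]
11. CAS T1 → mem=7 r[T1]=6 [OK]
12. CAS T0 → mem=7 r[T0]=6 [RETRY]
13. LOAD T1 → mem=7 r[T1]=7 [LOAD]
14. CAS T1 → mem=8 r[T1]=7 [OK]

C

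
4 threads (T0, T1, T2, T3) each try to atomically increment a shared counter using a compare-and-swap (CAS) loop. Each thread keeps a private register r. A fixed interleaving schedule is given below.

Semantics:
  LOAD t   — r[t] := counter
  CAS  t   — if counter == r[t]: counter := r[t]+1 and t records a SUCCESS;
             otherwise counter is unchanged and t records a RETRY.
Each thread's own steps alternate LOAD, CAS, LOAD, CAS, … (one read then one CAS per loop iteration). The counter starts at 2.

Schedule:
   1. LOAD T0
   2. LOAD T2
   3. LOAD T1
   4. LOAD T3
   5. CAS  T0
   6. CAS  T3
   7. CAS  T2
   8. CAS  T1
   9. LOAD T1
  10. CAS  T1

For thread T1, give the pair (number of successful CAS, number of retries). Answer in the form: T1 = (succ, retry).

T1 = (1, 1)

[1] T0.load  rd  (counter 2, T0.r 2)
[2] T2.load  rd  (counter 2, T2.r 2)
[3] T1.load  rd  (counter 2, T1.r 2)
[4] T3.load  rd  (counter 2, T3.r 2)
[5] T0.cas  hit  (counter 3, T0.r 2)
[6] T3.cas  miss  (counter 3, T3.r 2)
[7] T2.cas  miss  (counter 3, T2.r 2)
[8] T1.cas  miss  (counter 3, T1.r 2)
[9] T1.load  rd  (counter 3, T1.r 3)
[10] T1.cas  hit  (counter 4, T1.r 3)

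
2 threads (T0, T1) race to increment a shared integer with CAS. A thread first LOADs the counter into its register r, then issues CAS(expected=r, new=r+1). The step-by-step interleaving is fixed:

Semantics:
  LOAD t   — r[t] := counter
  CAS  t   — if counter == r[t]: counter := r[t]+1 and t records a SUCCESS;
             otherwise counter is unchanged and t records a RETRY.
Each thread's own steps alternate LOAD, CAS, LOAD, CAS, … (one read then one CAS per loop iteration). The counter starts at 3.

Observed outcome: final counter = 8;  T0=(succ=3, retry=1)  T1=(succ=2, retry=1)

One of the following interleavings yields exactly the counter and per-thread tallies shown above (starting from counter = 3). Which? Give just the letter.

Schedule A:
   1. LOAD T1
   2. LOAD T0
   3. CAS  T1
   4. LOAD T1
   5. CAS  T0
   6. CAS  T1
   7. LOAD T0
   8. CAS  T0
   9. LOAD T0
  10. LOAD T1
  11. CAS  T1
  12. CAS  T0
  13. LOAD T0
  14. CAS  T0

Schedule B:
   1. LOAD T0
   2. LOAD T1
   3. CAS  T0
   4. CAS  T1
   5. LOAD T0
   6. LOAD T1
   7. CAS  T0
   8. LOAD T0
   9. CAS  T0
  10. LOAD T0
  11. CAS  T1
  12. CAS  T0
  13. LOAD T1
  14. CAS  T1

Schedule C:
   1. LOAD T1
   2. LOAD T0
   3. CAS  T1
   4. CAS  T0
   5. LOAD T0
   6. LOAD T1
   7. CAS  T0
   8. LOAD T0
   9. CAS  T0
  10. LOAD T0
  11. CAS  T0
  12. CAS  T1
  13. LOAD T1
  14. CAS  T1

C

Simulating candidate C:
1. LOAD T1 → mem=3 r[T1]=3 [LOAD]
2. LOAD T0 → mem=3 r[T0]=3 [LOAD]
3. CAS T1 → mem=4 r[T1]=3 [OK]
4. CAS T0 → mem=4 r[T0]=3 [RETRY]
5. LOAD T0 → mem=4 r[T0]=4 [LOAD]
6. LOAD T1 → mem=4 r[T1]=4 [LOAD]
7. CAS T0 → mem=5 r[T0]=4 [OK]
8. LOAD T0 → mem=5 r[T0]=5 [LOAD]
9. CAS T0 → mem=6 r[T0]=5 [OK]
10. LOAD T0 → mem=6 r[T0]=6 [LOAD]
11. CAS T0 → mem=7 r[T0]=6 [OK]
12. CAS T1 → mem=7 r[T1]=4 [RETRY]
13. LOAD T1 → mem=7 r[T1]=7 [LOAD]
14. CAS T1 → mem=8 r[T1]=7 [OK]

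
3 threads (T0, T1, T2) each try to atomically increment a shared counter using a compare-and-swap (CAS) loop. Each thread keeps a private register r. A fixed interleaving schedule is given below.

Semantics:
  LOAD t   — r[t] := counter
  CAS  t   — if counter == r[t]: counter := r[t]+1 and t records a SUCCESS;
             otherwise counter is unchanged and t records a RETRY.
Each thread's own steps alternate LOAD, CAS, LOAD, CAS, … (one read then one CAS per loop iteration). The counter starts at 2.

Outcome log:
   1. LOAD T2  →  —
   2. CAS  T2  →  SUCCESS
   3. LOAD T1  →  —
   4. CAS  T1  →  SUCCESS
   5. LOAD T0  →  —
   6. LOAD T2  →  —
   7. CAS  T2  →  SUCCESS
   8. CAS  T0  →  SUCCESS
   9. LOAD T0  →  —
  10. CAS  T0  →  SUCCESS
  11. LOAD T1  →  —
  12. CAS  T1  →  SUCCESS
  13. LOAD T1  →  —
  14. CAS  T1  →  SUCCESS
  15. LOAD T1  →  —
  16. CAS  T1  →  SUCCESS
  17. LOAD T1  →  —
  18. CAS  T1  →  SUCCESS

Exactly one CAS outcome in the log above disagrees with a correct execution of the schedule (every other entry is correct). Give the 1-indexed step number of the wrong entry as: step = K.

step = 8

Re-executing:
#1 T2 reads 2
#2 T2 CAS(2→3) writes; counter now 3
#3 T1 reads 3
#4 T1 CAS(3→4) writes; counter now 4
#5 T0 reads 4
#6 T2 reads 4
#7 T2 CAS(4→5) writes; counter now 5
#8 T0 CAS(4→5) fails; counter now 5
#9 T0 reads 5
#10 T0 CAS(5→6) writes; counter now 6
#11 T1 reads 6
#12 T1 CAS(6→7) writes; counter now 7
#13 T1 reads 7
#14 T1 CAS(7→8) writes; counter now 8
#15 T1 reads 8
#16 T1 CAS(8→9) writes; counter now 9
#17 T1 reads 9
#18 T1 CAS(9→10) writes; counter now 10
Mismatch at 8.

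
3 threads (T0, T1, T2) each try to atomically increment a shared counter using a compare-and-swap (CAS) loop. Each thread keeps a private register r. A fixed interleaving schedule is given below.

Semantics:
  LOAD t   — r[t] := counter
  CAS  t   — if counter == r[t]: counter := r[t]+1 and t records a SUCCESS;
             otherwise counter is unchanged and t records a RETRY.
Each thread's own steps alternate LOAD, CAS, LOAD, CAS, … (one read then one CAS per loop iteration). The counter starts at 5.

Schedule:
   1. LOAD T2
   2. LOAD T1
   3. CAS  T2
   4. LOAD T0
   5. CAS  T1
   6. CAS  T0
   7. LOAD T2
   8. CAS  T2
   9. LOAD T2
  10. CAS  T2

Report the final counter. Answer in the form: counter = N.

counter = 9

[1] T2.load  rd  (counter 5, T2.r 5)
[2] T1.load  rd  (counter 5, T1.r 5)
[3] T2.cas  hit  (counter 6, T2.r 5)
[4] T0.load  rd  (counter 6, T0.r 6)
[5] T1.cas  miss  (counter 6, T1.r 5)
[6] T0.cas  hit  (counter 7, T0.r 6)
[7] T2.load  rd  (counter 7, T2.r 7)
[8] T2.cas  hit  (counter 8, T2.r 7)
[9] T2.load  rd  (counter 8, T2.r 8)
[10] T2.cas  hit  (counter 9, T2.r 8)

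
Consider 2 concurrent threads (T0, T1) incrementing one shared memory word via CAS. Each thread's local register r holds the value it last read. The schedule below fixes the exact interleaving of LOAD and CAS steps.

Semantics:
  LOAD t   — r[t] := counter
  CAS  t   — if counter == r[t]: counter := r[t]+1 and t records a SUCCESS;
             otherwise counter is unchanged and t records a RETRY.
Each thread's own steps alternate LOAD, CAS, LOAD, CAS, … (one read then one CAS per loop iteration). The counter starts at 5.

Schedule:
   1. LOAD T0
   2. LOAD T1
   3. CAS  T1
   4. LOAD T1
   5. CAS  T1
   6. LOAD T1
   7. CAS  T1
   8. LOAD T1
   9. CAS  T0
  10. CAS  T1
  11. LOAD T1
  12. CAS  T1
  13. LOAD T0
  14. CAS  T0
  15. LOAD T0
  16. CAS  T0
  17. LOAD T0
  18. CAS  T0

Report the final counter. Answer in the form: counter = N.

counter = 13

   1) LOAD T0:  M=5  r_T0=5
   2) LOAD T1:  M=5  r_T1=5
   3) CAS  T1:  M=6  r_T1=5 ✓
   4) LOAD T1:  M=6  r_T1=6
   5) CAS  T1:  M=7  r_T1=6 ✓
   6) LOAD T1:  M=7  r_T1=7
   7) CAS  T1:  M=8  r_T1=7 ✓
   8) LOAD T1:  M=8  r_T1=8
   9) CAS  T0:  M=8  r_T0=5 ✗
  10) CAS  T1:  M=9  r_T1=8 ✓
  11) LOAD T1:  M=9  r_T1=9
  12) CAS  T1:  M=10  r_T1=9 ✓
  13) LOAD T0:  M=10  r_T0=10
  14) CAS  T0:  M=11  r_T0=10 ✓
  15) LOAD T0:  M=11  r_T0=11
  16) CAS  T0:  M=12  r_T0=11 ✓
  17) LOAD T0:  M=12  r_T0=12
  18) CAS  T0:  M=13  r_T0=12 ✓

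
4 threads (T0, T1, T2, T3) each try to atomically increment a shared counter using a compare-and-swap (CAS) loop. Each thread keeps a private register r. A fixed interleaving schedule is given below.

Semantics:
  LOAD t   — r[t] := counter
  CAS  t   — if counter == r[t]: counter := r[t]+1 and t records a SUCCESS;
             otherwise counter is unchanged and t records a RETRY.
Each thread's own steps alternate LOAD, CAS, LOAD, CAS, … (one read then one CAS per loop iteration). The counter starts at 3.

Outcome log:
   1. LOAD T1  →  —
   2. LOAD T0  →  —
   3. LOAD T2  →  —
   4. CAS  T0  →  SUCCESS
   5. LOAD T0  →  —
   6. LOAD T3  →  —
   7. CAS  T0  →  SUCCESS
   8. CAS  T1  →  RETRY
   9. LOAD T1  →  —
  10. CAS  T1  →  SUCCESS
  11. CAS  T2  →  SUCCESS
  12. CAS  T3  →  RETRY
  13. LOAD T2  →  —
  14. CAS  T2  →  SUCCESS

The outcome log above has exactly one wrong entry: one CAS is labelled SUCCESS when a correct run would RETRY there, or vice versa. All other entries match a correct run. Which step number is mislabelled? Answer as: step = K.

Reference trace:
[1] T1.load  rd  (counter 3, T1.r 3)
[2] T0.load  rd  (counter 3, T0.r 3)
[3] T2.load  rd  (counter 3, T2.r 3)
[4] T0.cas  hit  (counter 4, T0.r 3)
[5] T0.load  rd  (counter 4, T0.r 4)
[6] T3.load  rd  (counter 4, T3.r 4)
[7] T0.cas  hit  (counter 5, T0.r 4)
[8] T1.cas  miss  (counter 5, T1.r 3)
[9] T1.load  rd  (counter 5, T1.r 5)
[10] T1.cas  hit  (counter 6, T1.r 5)
[11] T2.cas  miss  (counter 6, T2.r 3)
[12] T3.cas  miss  (counter 6, T3.r 4)
[13] T2.load  rd  (counter 6, T2.r 6)
[14] T2.cas  hit  (counter 7, T2.r 6)
Mismatch at 11.

step = 11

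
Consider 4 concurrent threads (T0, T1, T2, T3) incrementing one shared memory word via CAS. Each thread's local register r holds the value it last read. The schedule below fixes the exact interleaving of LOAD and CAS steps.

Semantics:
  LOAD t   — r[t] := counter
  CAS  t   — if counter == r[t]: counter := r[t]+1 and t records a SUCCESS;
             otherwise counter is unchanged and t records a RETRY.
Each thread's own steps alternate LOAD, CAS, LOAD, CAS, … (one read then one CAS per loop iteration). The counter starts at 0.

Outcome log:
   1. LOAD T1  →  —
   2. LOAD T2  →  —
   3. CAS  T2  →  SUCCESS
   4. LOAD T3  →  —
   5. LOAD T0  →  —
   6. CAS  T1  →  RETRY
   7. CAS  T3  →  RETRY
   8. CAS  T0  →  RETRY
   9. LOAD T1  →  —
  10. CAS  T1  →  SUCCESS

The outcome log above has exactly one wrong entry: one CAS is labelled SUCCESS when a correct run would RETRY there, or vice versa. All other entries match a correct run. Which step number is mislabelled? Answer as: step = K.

step = 7

Correct run:
T1 LOAD — after: cnt=0, r=0 — load
T2 LOAD — after: cnt=0, r=0 — load
T2 CAS — after: cnt=1, r=0 — ok
T3 LOAD — after: cnt=1, r=1 — load
T0 LOAD — after: cnt=1, r=1 — load
T1 CAS — after: cnt=1, r=0 — retry
T3 CAS — after: cnt=2, r=1 — ok
T0 CAS — after: cnt=2, r=1 — retry
T1 LOAD — after: cnt=2, r=2 — load
T1 CAS — after: cnt=3, r=2 — ok
Log disagrees first at step 7.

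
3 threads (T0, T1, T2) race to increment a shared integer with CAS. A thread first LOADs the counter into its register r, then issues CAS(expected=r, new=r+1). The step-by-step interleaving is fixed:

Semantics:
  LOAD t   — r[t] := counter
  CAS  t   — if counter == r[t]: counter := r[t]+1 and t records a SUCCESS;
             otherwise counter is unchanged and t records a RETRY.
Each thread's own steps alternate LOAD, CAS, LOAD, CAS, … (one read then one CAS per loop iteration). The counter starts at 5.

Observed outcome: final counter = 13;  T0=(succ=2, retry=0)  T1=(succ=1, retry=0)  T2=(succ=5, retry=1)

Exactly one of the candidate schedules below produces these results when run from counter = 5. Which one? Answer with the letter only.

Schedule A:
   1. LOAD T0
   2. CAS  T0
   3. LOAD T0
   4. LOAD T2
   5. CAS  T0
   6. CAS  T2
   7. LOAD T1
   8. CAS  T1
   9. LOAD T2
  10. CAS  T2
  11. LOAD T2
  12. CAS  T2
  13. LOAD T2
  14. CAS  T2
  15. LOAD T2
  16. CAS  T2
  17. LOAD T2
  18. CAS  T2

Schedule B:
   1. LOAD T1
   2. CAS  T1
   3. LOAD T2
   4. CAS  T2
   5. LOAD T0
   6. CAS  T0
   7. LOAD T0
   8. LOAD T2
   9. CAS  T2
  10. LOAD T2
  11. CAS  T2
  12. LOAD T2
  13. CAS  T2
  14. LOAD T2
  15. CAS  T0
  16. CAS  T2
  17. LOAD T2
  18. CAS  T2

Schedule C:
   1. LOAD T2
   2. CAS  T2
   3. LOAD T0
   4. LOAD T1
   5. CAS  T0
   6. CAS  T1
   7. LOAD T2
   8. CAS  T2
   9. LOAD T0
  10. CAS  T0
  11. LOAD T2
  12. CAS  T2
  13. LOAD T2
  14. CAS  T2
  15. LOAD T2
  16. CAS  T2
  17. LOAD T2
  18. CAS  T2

A

Tracing schedule A:
1. LOAD T0 → mem=5 r[T0]=5 [LOAD]
2. CAS T0 → mem=6 r[T0]=5 [OK]
3. LOAD T0 → mem=6 r[T0]=6 [LOAD]
4. LOAD T2 → mem=6 r[T2]=6 [LOAD]
5. CAS T0 → mem=7 r[T0]=6 [OK]
6. CAS T2 → mem=7 r[T2]=6 [RETRY]
7. LOAD T1 → mem=7 r[T1]=7 [LOAD]
8. CAS T1 → mem=8 r[T1]=7 [OK]
9. LOAD T2 → mem=8 r[T2]=8 [LOAD]
10. CAS T2 → mem=9 r[T2]=8 [OK]
11. LOAD T2 → mem=9 r[T2]=9 [LOAD]
12. CAS T2 → mem=10 r[T2]=9 [OK]
13. LOAD T2 → mem=10 r[T2]=10 [LOAD]
14. CAS T2 → mem=11 r[T2]=10 [OK]
15. LOAD T2 → mem=11 r[T2]=11 [LOAD]
16. CAS T2 → mem=12 r[T2]=11 [OK]
17. LOAD T2 → mem=12 r[T2]=12 [LOAD]
18. CAS T2 → mem=13 r[T2]=12 [OK]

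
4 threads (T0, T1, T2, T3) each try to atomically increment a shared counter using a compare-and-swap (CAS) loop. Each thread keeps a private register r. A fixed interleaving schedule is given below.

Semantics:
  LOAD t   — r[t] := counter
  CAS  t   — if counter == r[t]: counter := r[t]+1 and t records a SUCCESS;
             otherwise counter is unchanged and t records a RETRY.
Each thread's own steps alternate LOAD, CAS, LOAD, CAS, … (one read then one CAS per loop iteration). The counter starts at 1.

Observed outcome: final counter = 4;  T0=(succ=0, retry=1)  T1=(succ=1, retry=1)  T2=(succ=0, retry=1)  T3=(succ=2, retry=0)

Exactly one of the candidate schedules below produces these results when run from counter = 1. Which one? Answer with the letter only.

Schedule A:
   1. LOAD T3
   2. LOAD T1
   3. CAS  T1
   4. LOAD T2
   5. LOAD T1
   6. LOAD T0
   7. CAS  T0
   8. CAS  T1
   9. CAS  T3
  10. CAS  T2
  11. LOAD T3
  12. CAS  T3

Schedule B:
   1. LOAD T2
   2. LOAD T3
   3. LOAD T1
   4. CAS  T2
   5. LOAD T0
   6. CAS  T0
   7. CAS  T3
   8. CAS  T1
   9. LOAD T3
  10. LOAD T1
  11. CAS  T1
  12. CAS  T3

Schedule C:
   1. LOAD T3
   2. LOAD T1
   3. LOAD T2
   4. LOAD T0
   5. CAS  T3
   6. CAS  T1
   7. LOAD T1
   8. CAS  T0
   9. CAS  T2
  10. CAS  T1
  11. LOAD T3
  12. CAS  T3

C

Tracing schedule C:
1. LOAD T3 → mem=1 r[T3]=1 [LOAD]
2. LOAD T1 → mem=1 r[T1]=1 [LOAD]
3. LOAD T2 → mem=1 r[T2]=1 [LOAD]
4. LOAD T0 → mem=1 r[T0]=1 [LOAD]
5. CAS T3 → mem=2 r[T3]=1 [OK]
6. CAS T1 → mem=2 r[T1]=1 [RETRY]
7. LOAD T1 → mem=2 r[T1]=2 [LOAD]
8. CAS T0 → mem=2 r[T0]=1 [RETRY]
9. CAS T2 → mem=2 r[T2]=1 [RETRY]
10. CAS T1 → mem=3 r[T1]=2 [OK]
11. LOAD T3 → mem=3 r[T3]=3 [LOAD]
12. CAS T3 → mem=4 r[T3]=3 [OK]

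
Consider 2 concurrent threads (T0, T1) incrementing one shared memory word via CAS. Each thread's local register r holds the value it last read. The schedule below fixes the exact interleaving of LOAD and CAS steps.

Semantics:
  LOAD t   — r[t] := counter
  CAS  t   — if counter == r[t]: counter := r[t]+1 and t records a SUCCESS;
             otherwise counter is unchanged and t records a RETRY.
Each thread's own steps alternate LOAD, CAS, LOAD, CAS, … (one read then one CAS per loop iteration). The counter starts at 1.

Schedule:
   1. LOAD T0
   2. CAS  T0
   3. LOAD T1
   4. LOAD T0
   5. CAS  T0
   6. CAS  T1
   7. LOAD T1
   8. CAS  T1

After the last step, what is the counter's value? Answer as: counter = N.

counter = 4

T0 LOAD — after: cnt=1, r=1 — load
T0 CAS — after: cnt=2, r=1 — ok
T1 LOAD — after: cnt=2, r=2 — load
T0 LOAD — after: cnt=2, r=2 — load
T0 CAS — after: cnt=3, r=2 — ok
T1 CAS — after: cnt=3, r=2 — retry
T1 LOAD — after: cnt=3, r=3 — load
T1 CAS — after: cnt=4, r=3 — ok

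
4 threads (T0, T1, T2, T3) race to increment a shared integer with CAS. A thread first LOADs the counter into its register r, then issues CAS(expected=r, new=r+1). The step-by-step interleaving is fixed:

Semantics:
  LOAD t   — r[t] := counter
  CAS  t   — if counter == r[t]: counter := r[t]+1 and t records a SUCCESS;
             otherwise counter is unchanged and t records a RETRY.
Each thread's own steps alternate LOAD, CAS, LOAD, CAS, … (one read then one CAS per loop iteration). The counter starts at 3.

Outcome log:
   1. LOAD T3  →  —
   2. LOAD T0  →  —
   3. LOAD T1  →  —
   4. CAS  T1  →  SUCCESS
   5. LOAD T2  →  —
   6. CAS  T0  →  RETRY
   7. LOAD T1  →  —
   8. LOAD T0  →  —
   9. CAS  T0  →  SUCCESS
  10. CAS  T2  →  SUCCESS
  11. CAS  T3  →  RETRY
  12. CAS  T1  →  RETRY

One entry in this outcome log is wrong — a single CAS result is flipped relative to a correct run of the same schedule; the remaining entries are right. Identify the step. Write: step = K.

Reference trace:
1. LOAD T3 → mem=3 r[T3]=3 [LOAD]
2. LOAD T0 → mem=3 r[T0]=3 [LOAD]
3. LOAD T1 → mem=3 r[T1]=3 [LOAD]
4. CAS T1 → mem=4 r[T1]=3 [OK]
5. LOAD T2 → mem=4 r[T2]=4 [LOAD]
6. CAS T0 → mem=4 r[T0]=3 [RETRY]
7. LOAD T1 → mem=4 r[T1]=4 [LOAD]
8. LOAD T0 → mem=4 r[T0]=4 [LOAD]
9. CAS T0 → mem=5 r[T0]=4 [OK]
10. CAS T2 → mem=5 r[T2]=4 [RETRY]
11. CAS T3 → mem=5 r[T3]=3 [RETRY]
12. CAS T1 → mem=5 r[T1]=4 [RETRY]
Log disagrees first at step 10.

step = 10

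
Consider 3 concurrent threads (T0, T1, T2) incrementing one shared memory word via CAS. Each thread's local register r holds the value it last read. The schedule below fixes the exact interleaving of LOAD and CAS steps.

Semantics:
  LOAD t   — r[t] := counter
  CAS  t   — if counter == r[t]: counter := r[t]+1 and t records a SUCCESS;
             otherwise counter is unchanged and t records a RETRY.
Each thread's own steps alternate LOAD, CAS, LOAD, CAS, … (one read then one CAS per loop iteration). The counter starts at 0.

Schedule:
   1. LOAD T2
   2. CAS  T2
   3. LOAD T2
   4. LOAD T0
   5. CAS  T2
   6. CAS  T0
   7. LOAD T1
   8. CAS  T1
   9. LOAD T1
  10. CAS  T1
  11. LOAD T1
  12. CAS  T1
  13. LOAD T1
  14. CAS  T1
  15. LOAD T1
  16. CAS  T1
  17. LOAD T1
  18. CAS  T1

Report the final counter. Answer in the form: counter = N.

step 1: T2 LOAD ⇒ load; ctr=0 reg=0
step 2: T2 CAS ⇒ ok; ctr=1 reg=0
step 3: T2 LOAD ⇒ load; ctr=1 reg=1
step 4: T0 LOAD ⇒ load; ctr=1 reg=1
step 5: T2 CAS ⇒ ok; ctr=2 reg=1
step 6: T0 CAS ⇒ retry; ctr=2 reg=1
step 7: T1 LOAD ⇒ load; ctr=2 reg=2
step 8: T1 CAS ⇒ ok; ctr=3 reg=2
step 9: T1 LOAD ⇒ load; ctr=3 reg=3
step 10: T1 CAS ⇒ ok; ctr=4 reg=3
step 11: T1 LOAD ⇒ load; ctr=4 reg=4
step 12: T1 CAS ⇒ ok; ctr=5 reg=4
step 13: T1 LOAD ⇒ load; ctr=5 reg=5
step 14: T1 CAS ⇒ ok; ctr=6 reg=5
step 15: T1 LOAD ⇒ load; ctr=6 reg=6
step 16: T1 CAS ⇒ ok; ctr=7 reg=6
step 17: T1 LOAD ⇒ load; ctr=7 reg=7
step 18: T1 CAS ⇒ ok; ctr=8 reg=7

counter = 8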